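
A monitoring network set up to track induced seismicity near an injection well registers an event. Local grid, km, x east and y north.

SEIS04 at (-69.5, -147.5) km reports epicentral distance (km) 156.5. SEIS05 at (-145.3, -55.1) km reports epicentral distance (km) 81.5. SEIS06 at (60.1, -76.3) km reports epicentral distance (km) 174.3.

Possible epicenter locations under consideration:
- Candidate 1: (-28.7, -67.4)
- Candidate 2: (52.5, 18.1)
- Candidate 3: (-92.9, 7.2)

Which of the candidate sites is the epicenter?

Candidate 3

For each candidate, compare |candidate − station| to the reported distance:
Candidate 1: residuals SEIS04 66.6, SEIS05 35.7, SEIS06 85.1 → max 85.1 km
Candidate 2: residuals SEIS04 49.2, SEIS05 129.4, SEIS06 79.6 → max 129.4 km
Candidate 3: residuals SEIS04 0.0, SEIS05 0.1, SEIS06 0.0 → max 0.1 km
Only Candidate 3 has all residuals ≈ 0.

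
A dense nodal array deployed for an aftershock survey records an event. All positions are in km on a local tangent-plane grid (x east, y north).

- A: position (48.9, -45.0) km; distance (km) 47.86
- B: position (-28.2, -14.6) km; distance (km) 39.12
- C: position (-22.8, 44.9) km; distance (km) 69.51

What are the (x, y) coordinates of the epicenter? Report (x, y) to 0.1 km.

Circle about each station: (x − 48.9)² + (y + 45.0)² = 47.86²; (x + 28.2)² + (y + 14.6)² = 39.12²; (x + 22.8)² + (y − 44.9)² = 69.51².
Subtracting the A equation from the B and C equations removes the quadratic terms:
-154.2 x + 60.8 y = -2647.60
-143.4 x + 179.8 y = -4421.42
Solving the 2×2 system: x ≈ 10.9, y ≈ -15.9 km.

10.9 km east, -15.9 km north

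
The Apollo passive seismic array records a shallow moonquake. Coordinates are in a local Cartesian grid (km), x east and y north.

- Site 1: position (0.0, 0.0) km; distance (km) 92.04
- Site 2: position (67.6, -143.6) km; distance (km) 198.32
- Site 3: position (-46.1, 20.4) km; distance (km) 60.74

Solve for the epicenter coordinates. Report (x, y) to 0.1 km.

x ≈ -89.3 km, y ≈ -22.3 km

Circle about each station: x² + y² = 92.04²; (x − 67.6)² + (y + 143.6)² = 198.32²; (x + 46.1)² + (y − 20.4)² = 60.74².
Subtracting the Site 1 equation from the Site 2 and Site 3 equations removes the quadratic terms:
135.2 x − 287.2 y = -5668.74
-92.2 x + 40.8 y = 7323.38
Solving the 2×2 system: x ≈ -89.3, y ≈ -22.3 km.
Check against Site 1 (with the unrounded x, y): √(x²+y²) = 92.04 ≈ 92.04 km. ✓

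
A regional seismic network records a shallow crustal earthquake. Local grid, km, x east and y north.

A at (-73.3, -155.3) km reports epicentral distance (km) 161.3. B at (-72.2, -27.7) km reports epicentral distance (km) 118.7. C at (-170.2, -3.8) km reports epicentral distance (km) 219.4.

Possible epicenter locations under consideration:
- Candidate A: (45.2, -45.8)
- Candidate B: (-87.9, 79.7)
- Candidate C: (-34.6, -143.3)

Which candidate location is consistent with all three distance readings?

For each candidate, compare |candidate − station| to the reported distance:
Candidate A: residuals A 0.0, B 0.1, C 0.1 → max 0.1 km
Candidate B: residuals A 74.2, B 10.2, C 102.2 → max 102.2 km
Candidate C: residuals A 120.8, B 2.9, C 24.9 → max 120.8 km
Only Candidate A has all residuals ≈ 0.

Candidate A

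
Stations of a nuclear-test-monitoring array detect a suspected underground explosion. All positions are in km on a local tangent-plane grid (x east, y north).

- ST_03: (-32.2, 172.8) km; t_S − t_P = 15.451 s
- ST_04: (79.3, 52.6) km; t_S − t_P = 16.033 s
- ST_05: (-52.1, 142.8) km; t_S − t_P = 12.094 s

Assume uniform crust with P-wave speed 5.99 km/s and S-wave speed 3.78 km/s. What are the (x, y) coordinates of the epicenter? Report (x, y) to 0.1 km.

Distance from S−P lag: d = Δt · v_P v_S / (v_P − v_S) = Δt · (5.99·3.78)/(5.99−3.78) ≈ 10.2453·Δt.
So d_ST_03 = 158.30, d_ST_04 = 164.26, d_ST_05 = 123.91 km.
Circle about each station: (x + 32.2)² + (y − 172.8)² = 158.30²; (x − 79.3)² + (y − 52.6)² = 164.26²; (x + 52.1)² + (y − 142.8)² = 123.91².
Subtracting the ST_03 equation from the ST_04 and ST_05 equations removes the quadratic terms:
223.0 x − 240.4 y = -23763.89
-39.8 x − 60.0 y = 1914.77
Solving the 2×2 system: x ≈ -82.2, y ≈ 22.6 km.

x ≈ -82.2 km, y ≈ 22.6 km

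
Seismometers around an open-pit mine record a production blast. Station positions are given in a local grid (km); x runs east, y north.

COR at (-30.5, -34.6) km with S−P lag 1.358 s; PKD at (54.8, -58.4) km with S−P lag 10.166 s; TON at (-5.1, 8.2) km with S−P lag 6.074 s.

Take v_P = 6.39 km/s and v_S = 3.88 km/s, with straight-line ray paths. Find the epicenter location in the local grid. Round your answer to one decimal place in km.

Distance from S−P lag: d = Δt · v_P v_S / (v_P − v_S) = Δt · (6.39·3.88)/(6.39−3.88) ≈ 9.8778·Δt.
So d_COR = 13.41, d_PKD = 100.42, d_TON = 60.00 km.
Circle about each station: (x + 30.5)² + (y + 34.6)² = 13.41²; (x − 54.8)² + (y + 58.4)² = 100.42²; (x + 5.1)² + (y − 8.2)² = 60.00².
Subtracting the COR equation from the PKD and TON equations removes the quadratic terms:
170.6 x − 47.6 y = -5618.16
50.8 x + 85.6 y = -5454.33
Solving the 2×2 system: x ≈ -43.5, y ≈ -37.9 km.

(-43.5, -37.9)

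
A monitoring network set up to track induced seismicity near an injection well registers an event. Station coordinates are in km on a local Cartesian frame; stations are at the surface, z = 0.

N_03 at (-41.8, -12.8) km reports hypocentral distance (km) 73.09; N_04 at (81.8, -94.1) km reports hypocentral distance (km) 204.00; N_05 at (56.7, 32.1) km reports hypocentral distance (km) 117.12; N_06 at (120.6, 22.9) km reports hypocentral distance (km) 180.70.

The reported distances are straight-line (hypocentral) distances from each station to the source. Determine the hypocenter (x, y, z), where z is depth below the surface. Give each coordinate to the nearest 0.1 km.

(-55.6, 54.7, 24.4)

Each station gives a sphere (x−x_i)² + (y−y_i)² + z² = d_i² (stations at z=0).
Subtracting the N_03 sphere from N_04 and N_05: z² cancels, leaving linear equations in x and y:
247.2 x − 162.6 y = -22638.88
197.0 x + 89.8 y = -6040.73
Solving: x ≈ -55.599, y ≈ 54.703 km (keep extra digits for the depth step; rounded: -55.6, 54.7).
Then from the N_03 sphere: z² = 73.09² − (x + 41.8)² − (y + 12.8)² with x = -55.599, y = 54.703, so z ≈ 24.394 ≈ 24.4 km.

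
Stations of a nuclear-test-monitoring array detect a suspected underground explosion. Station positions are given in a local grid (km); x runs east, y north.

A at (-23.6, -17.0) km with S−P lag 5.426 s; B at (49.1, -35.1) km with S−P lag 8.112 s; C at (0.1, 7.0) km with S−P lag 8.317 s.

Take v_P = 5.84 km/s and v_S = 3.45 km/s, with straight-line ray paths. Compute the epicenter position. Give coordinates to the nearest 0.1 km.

Distance from S−P lag: d = Δt · v_P v_S / (v_P − v_S) = Δt · (5.84·3.45)/(5.84−3.45) ≈ 8.4301·Δt.
So d_A = 45.74, d_B = 68.39, d_C = 70.11 km.
Circle about each station: (x + 23.6)² + (y + 17.0)² = 45.74²; (x − 49.1)² + (y + 35.1)² = 68.39²; (x − 0.1)² + (y − 7.0)² = 70.11².
Subtracting the A equation from the B and C equations removes the quadratic terms:
145.4 x − 36.2 y = 211.82
47.4 x + 48.0 y = -3620.21
Solving the 2×2 system: x ≈ -13.9, y ≈ -61.7 km.

-13.9 km east, -61.7 km north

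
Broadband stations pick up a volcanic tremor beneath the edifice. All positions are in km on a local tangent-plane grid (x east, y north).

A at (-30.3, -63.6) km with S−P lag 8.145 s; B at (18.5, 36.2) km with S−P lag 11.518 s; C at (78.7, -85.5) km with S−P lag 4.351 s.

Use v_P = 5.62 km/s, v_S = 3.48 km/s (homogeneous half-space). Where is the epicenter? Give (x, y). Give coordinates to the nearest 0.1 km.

44.1 km east, -65.9 km north

Distance from S−P lag: d = Δt · v_P v_S / (v_P − v_S) = Δt · (5.62·3.48)/(5.62−3.48) ≈ 9.1391·Δt.
So d_A = 74.44, d_B = 105.26, d_C = 39.76 km.
Circle about each station: (x + 30.3)² + (y + 63.6)² = 74.44²; (x − 18.5)² + (y − 36.2)² = 105.26²; (x − 78.7)² + (y + 85.5)² = 39.76².
Subtracting pairs of circle equations eliminates x²+y² and gives linear equations (the radical axes):
97.6 x + 199.6 y = -8848.71
218.0 x − 43.8 y = 12501.35
Solving the 2×2 system: x ≈ 44.1, y ≈ -65.9 km.
Check against A (with the unrounded x, y): √((x + 30.3)²+(y + 63.6)²) = 74.44 ≈ 74.44 km. ✓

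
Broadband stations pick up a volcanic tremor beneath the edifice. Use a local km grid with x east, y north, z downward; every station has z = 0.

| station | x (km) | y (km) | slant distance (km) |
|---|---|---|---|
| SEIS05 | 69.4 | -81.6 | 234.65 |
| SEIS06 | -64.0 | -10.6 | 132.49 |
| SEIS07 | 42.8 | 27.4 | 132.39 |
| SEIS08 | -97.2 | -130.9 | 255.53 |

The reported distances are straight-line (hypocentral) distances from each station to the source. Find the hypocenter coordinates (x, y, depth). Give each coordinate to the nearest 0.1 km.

Each station gives a sphere (x−x_i)² + (y−y_i)² + z² = d_i² (stations at z=0).
Subtracting the SEIS05 sphere from SEIS06 and SEIS07: z² cancels, leaving linear equations in x and y:
-266.8 x + 142.0 y = 30240.46
-53.2 x + 218.0 y = 28641.19
Solving: x ≈ -49.901, y ≈ 119.204 km (keep extra digits for the depth step; rounded: -49.9, 119.2).
Then from the SEIS05 sphere: z² = 234.65² − (x − 69.4)² − (y + 81.6)² with x = -49.901, y = 119.204, so z ≈ 22.487 ≈ 22.5 km.

x ≈ -49.9 km, y ≈ 119.2 km, depth ≈ 22.5 km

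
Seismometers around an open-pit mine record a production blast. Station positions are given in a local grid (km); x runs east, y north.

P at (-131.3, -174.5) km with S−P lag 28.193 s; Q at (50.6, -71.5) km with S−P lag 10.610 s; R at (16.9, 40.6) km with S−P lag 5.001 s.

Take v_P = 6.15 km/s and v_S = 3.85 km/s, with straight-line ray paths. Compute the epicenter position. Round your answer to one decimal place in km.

68.2 km east, 36.3 km north

Distance from S−P lag: d = Δt · v_P v_S / (v_P − v_S) = Δt · (6.15·3.85)/(6.15−3.85) ≈ 10.2946·Δt.
So d_P = 290.23, d_Q = 109.23, d_R = 51.48 km.
Circle about each station: (x + 131.3)² + (y + 174.5)² = 290.23²; (x − 50.6)² + (y + 71.5)² = 109.23²; (x − 16.9)² + (y − 40.6)² = 51.48².
Subtracting the P equation from the Q and R equations removes the quadratic terms:
363.8 x + 206.0 y = 32284.93
296.4 x + 430.2 y = 35827.29
Solving the 2×2 system: x ≈ 68.2, y ≈ 36.3 km.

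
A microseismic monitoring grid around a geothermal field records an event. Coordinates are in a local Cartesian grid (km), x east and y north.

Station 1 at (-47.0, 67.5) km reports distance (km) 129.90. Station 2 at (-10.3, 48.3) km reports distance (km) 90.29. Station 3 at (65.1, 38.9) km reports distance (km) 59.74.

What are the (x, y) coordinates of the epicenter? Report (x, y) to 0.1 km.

Circle about each station: (x + 47.0)² + (y − 67.5)² = 129.90²; (x + 10.3)² + (y − 48.3)² = 90.29²; (x − 65.1)² + (y − 38.9)² = 59.74².
Subtracting pairs of circle equations eliminates x²+y² and gives linear equations (the radical axes):
73.4 x − 38.4 y = 4395.46
224.2 x − 57.2 y = 12291.11
Solving the 2×2 system: x ≈ 50.0, y ≈ -18.9 km.

(50.0, -18.9)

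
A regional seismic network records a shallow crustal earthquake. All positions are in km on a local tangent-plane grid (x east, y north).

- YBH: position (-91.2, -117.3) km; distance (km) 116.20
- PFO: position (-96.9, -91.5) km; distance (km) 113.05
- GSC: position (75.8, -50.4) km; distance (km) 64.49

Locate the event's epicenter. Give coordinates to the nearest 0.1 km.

Circle about each station: (x + 91.2)² + (y + 117.3)² = 116.20²; (x + 96.9)² + (y + 91.5)² = 113.05²; (x − 75.8)² + (y + 50.4)² = 64.49².
Subtracting the YBH equation from the PFO and GSC equations removes the quadratic terms:
-11.4 x + 51.6 y = -3592.73
334.0 x + 133.8 y = -4447.45
Solving the 2×2 system: x ≈ 13.4, y ≈ -66.7 km.
Check against YBH (with the unrounded x, y): √((x + 91.2)²+(y + 117.3)²) = 116.20 ≈ 116.20 km. ✓

13.4 km east, -66.7 km north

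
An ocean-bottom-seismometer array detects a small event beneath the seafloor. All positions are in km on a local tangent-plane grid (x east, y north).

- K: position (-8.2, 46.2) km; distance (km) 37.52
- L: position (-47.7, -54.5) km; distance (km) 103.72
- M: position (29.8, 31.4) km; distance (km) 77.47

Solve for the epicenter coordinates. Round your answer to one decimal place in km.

Circle about each station: (x + 8.2)² + (y − 46.2)² = 37.52²; (x + 47.7)² + (y + 54.5)² = 103.72²; (x − 29.8)² + (y − 31.4)² = 77.47².
Subtracting the K equation from the L and M equations removes the quadratic terms:
-79.0 x − 201.4 y = -6306.23
76.0 x − 29.6 y = -4921.53
Solving the 2×2 system: x ≈ -45.6, y ≈ 49.2 km.

-45.6 km east, 49.2 km north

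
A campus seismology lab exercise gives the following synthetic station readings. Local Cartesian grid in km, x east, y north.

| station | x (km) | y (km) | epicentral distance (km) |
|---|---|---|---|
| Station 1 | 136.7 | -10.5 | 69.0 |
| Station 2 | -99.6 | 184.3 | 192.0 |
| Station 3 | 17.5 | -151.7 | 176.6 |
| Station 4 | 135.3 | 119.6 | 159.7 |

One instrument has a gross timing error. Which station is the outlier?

Solve using three stations at a time. Using Station 2, Station 3, Station 4 (subtract circle equations pairwise → linear system) gives (x, y) ≈ (6.9, 24.6).
Distances from that point to each station vs reported:
  Station 1: calculated 134.4 vs reported 69.0 → residual 65.4 km
  Station 2: calculated 192.0 vs reported 192.0 → residual 0.0 km
  Station 3: calculated 176.6 vs reported 176.6 → residual 0.0 km
  Station 4: calculated 159.7 vs reported 159.7 → residual 0.0 km
Station 2, Station 3, Station 4 are mutually consistent (residuals ≈ 0); Station 1 is off by 65.4 km.

Station 1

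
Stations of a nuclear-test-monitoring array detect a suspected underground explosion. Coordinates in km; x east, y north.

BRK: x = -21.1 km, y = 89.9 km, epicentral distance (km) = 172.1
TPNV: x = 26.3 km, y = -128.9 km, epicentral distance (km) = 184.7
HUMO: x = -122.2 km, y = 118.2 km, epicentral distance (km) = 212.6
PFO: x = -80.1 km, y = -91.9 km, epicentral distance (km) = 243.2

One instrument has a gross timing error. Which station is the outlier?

HUMO

Solve using three stations at a time. Using BRK, TPNV, PFO (subtract circle equations pairwise → linear system) gives (x, y) ≈ (136.0, 19.7).
Distances from that point to each station vs reported:
  BRK: calculated 172.1 vs reported 172.1 → residual 0.0 km
  TPNV: calculated 184.7 vs reported 184.7 → residual 0.0 km
  HUMO: calculated 276.3 vs reported 212.6 → residual 63.7 km
  PFO: calculated 243.2 vs reported 243.2 → residual 0.0 km
BRK, TPNV, PFO are mutually consistent (residuals ≈ 0); HUMO is off by 63.7 km.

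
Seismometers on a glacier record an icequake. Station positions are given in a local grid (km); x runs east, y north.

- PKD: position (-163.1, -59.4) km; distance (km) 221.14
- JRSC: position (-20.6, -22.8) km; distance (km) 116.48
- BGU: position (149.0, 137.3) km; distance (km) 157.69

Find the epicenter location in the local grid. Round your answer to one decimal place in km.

Circle about each station: (x + 163.1)² + (y + 59.4)² = 221.14²; (x + 20.6)² + (y + 22.8)² = 116.48²; (x − 149.0)² + (y − 137.3)² = 157.69².
Subtracting the PKD equation from the JRSC and BGU equations removes the quadratic terms:
285.0 x + 73.2 y = 6149.54
624.2 x + 393.4 y = 34959.08
Solving the 2×2 system: x ≈ -2.1, y ≈ 92.2 km.
Check against PKD (with the unrounded x, y): √((x + 163.1)²+(y + 59.4)²) = 221.14 ≈ 221.14 km. ✓

-2.1 km east, 92.2 km north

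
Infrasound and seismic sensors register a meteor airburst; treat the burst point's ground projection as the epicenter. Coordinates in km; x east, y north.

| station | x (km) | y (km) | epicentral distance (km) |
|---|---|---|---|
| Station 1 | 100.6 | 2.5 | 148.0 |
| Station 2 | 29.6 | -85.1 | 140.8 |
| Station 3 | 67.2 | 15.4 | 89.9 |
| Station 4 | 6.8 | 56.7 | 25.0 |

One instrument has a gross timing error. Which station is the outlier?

Station 1

Solve using three stations at a time. Using Station 2, Station 3, Station 4 (subtract circle equations pairwise → linear system) gives (x, y) ≈ (-16.6, 47.9).
Distances from that point to each station vs reported:
  Station 1: calculated 125.7 vs reported 148.0 → residual 22.3 km
  Station 2: calculated 140.8 vs reported 140.8 → residual 0.0 km
  Station 3: calculated 89.9 vs reported 89.9 → residual 0.0 km
  Station 4: calculated 25.0 vs reported 25.0 → residual 0.0 km
Station 2, Station 3, Station 4 are mutually consistent (residuals ≈ 0); Station 1 is off by 22.3 km.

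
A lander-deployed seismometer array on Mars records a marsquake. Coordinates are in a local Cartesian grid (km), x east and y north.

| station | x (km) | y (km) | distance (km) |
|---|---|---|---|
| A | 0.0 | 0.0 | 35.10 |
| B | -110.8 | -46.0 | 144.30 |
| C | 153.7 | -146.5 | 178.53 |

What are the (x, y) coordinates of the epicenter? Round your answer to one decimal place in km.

(30.6, -17.2)

Circle about each station: x² + y² = 35.10²; (x + 110.8)² + (y + 46.0)² = 144.30²; (x − 153.7)² + (y + 146.5)² = 178.53².
Subtracting the A equation from the B and C equations removes the quadratic terms:
-221.6 x − 92.0 y = -5197.84
307.4 x − 293.0 y = 14444.99
Solving the 2×2 system: x ≈ 30.6, y ≈ -17.2 km.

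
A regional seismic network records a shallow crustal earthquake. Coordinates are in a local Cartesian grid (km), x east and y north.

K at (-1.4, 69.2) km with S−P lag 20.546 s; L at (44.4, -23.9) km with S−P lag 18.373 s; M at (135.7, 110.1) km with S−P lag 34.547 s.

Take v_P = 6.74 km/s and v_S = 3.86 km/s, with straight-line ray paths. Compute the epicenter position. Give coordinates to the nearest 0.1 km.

x ≈ -111.8 km, y ≈ -80.0 km

Distance from S−P lag: d = Δt · v_P v_S / (v_P − v_S) = Δt · (6.74·3.86)/(6.74−3.86) ≈ 9.0335·Δt.
So d_K = 185.60, d_L = 165.97, d_M = 312.08 km.
Circle about each station: (x + 1.4)² + (y − 69.2)² = 185.60²; (x − 44.4)² + (y + 23.9)² = 165.97²; (x − 135.7)² + (y − 110.1)² = 312.08².
Subtracting pairs of circle equations eliminates x²+y² and gives linear equations (the radical axes):
91.6 x − 186.2 y = 4653.29
274.2 x + 81.8 y = -37200.67
Solving the 2×2 system: x ≈ -111.8, y ≈ -80.0 km.
Check against K (with the unrounded x, y): √((x + 1.4)²+(y − 69.2)²) = 185.60 ≈ 185.60 km. ✓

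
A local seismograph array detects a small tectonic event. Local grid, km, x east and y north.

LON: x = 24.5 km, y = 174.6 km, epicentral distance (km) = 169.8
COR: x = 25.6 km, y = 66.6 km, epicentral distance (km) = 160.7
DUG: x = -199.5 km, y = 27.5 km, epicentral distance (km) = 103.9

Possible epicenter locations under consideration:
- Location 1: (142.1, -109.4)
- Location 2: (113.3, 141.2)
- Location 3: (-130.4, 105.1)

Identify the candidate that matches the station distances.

For each candidate, compare |candidate − station| to the reported distance:
Location 1: residuals LON 137.6, COR 50.4, DUG 264.1 → max 264.1 km
Location 2: residuals LON 74.9, COR 45.6, DUG 228.9 → max 228.9 km
Location 3: residuals LON 0.0, COR 0.0, DUG 0.0 → max 0.0 km
Only Location 3 has all residuals ≈ 0.

Location 3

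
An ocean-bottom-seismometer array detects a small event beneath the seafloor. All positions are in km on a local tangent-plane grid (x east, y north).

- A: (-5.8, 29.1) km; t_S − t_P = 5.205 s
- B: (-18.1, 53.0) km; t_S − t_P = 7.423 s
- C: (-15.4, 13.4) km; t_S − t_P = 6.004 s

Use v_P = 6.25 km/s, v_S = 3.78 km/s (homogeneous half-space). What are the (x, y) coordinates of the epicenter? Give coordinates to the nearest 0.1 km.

Distance from S−P lag: d = Δt · v_P v_S / (v_P − v_S) = Δt · (6.25·3.78)/(6.25−3.78) ≈ 9.5648·Δt.
So d_A = 49.78, d_B = 71.00, d_C = 57.43 km.
Circle about each station: (x + 5.8)² + (y − 29.1)² = 49.78²; (x + 18.1)² + (y − 53.0)² = 71.00²; (x + 15.4)² + (y − 13.4)² = 57.43².
Subtracting the A equation from the B and C equations removes the quadratic terms:
-24.6 x + 47.8 y = -306.79
-19.2 x − 31.4 y = -1283.89
Solving the 2×2 system: x ≈ 42.0, y ≈ 15.2 km.

42.0 km east, 15.2 km north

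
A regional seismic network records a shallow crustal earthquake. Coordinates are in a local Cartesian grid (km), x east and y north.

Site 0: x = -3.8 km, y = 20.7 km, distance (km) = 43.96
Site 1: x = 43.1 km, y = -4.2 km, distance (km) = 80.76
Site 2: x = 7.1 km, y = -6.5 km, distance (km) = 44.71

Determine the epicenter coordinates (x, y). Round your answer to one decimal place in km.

-37.6 km east, -7.4 km north

Circle about each station: (x + 3.8)² + (y − 20.7)² = 43.96²; (x − 43.1)² + (y + 4.2)² = 80.76²; (x − 7.1)² + (y + 6.5)² = 44.71².
Subtracting pairs of circle equations eliminates x²+y² and gives linear equations (the radical axes):
93.8 x − 49.8 y = -3157.38
21.8 x − 54.4 y = -416.77
Solving the 2×2 system: x ≈ -37.6, y ≈ -7.4 km.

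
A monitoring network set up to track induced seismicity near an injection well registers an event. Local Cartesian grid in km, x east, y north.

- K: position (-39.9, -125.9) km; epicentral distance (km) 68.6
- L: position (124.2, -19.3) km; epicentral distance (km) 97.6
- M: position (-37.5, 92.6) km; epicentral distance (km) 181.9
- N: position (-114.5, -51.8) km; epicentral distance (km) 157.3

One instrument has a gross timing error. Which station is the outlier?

Solve using three stations at a time. Using L, M, N (subtract circle equations pairwise → linear system) gives (x, y) ≈ (41.6, -71.2).
Distances from that point to each station vs reported:
  K: calculated 98.1 vs reported 68.6 → residual 29.5 km
  L: calculated 97.6 vs reported 97.6 → residual 0.0 km
  M: calculated 181.9 vs reported 181.9 → residual 0.0 km
  N: calculated 157.3 vs reported 157.3 → residual 0.0 km
L, M, N are mutually consistent (residuals ≈ 0); K is off by 29.5 km.

K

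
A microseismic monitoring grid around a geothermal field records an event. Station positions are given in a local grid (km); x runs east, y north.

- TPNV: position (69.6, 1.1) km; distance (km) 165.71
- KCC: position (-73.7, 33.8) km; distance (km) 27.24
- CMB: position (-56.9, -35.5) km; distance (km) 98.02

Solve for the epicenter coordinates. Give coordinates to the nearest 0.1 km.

Circle about each station: (x − 69.6)² + (y − 1.1)² = 165.71²; (x + 73.7)² + (y − 33.8)² = 27.24²; (x + 56.9)² + (y + 35.5)² = 98.02².
Subtracting pairs of circle equations eliminates x²+y² and gives linear equations (the radical axes):
-286.6 x + 65.4 y = 28446.55
-253.0 x − 73.2 y = 17504.37
Solving the 2×2 system: x ≈ -86.0, y ≈ 58.1 km.

(-86.0, 58.1)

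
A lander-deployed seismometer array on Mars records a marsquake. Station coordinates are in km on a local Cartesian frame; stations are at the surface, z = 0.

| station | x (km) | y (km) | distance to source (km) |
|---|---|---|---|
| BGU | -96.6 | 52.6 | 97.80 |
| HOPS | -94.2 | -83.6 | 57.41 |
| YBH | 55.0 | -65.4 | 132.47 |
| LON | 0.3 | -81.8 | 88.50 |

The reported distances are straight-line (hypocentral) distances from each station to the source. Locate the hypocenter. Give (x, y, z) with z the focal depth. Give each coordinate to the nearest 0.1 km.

Each station gives a sphere (x−x_i)² + (y−y_i)² + z² = d_i² (stations at z=0).
Subtracting the BGU sphere from HOPS and YBH: z² cancels, leaving linear equations in x and y:
4.8 x − 272.4 y = 10033.21
303.2 x − 236.0 y = -12779.62
Solving: x ≈ -71.803, y ≈ -38.098 km (keep extra digits for the depth step; rounded: -71.8, -38.1).
Then from the BGU sphere: z² = 97.80² − (x + 96.6)² − (y − 52.6)² with x = -71.803, y = -38.098, so z ≈ 26.904 ≈ 26.9 km.
Check against LON (with the unrounded solution): distance 88.50 ≈ 88.50 km. ✓

x ≈ -71.8 km, y ≈ -38.1 km, depth ≈ 26.9 km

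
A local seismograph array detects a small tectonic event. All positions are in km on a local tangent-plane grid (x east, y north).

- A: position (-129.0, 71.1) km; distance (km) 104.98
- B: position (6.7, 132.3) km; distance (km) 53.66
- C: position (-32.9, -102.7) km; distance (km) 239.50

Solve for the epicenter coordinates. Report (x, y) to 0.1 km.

(-46.8, 136.4)

Circle about each station: (x + 129.0)² + (y − 71.1)² = 104.98²; (x − 6.7)² + (y − 132.3)² = 53.66²; (x + 32.9)² + (y + 102.7)² = 239.50².
Subtracting pairs of circle equations eliminates x²+y² and gives linear equations (the radical axes):
271.4 x + 122.4 y = 3993.37
192.2 x − 347.6 y = -56405.96
Solving the 2×2 system: x ≈ -46.8, y ≈ 136.4 km.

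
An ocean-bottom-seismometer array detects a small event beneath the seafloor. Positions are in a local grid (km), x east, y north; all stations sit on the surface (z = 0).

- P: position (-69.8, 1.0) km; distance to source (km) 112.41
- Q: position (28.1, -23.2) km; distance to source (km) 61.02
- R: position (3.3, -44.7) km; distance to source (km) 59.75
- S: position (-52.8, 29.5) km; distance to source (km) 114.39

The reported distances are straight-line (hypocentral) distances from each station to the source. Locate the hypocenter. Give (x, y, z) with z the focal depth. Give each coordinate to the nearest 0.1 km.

(17.6, -39.7, 57.8)

Each station gives a sphere (x−x_i)² + (y−y_i)² + z² = d_i² (stations at z=0).
Subtracting the P sphere from Q and R: z² cancels, leaving linear equations in x and y:
195.8 x − 48.4 y = 5367.38
146.2 x − 91.4 y = 6201.89
Solving: x ≈ 17.598, y ≈ -39.706 km (keep extra digits for the depth step; rounded: 17.6, -39.7).
Then from the P sphere: z² = 112.41² − (x + 69.8)² − (y − 1.0)² with x = 17.598, y = -39.706, so z ≈ 57.798 ≈ 57.8 km.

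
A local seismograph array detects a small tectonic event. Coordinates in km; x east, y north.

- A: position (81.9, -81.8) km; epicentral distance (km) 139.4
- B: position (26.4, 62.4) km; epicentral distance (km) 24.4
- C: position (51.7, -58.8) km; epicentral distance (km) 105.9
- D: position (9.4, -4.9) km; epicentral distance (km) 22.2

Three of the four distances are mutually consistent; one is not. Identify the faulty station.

Solve using three stations at a time. Using A, B, C (subtract circle equations pairwise → linear system) gives (x, y) ≈ (15.2, 40.6).
Distances from that point to each station vs reported:
  A: calculated 139.4 vs reported 139.4 → residual 0.0 km
  B: calculated 24.5 vs reported 24.4 → residual 0.1 km
  C: calculated 105.9 vs reported 105.9 → residual 0.0 km
  D: calculated 45.9 vs reported 22.2 → residual 23.7 km
A, B, C are mutually consistent (residuals ≈ 0); D is off by 23.7 km.

D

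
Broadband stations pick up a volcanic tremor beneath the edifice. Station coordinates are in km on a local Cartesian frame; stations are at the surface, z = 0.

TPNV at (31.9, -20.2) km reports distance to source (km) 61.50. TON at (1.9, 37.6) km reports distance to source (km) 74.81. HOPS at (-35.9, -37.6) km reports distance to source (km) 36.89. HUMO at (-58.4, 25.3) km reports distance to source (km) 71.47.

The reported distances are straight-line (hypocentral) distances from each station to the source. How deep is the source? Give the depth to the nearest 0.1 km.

Each station gives a sphere (x−x_i)² + (y−y_i)² + z² = d_i² (stations at z=0).
Subtracting the TPNV sphere from TON and HOPS: z² cancels, leaving linear equations in x and y:
-60.0 x + 115.6 y = -1822.57
-135.6 x − 34.8 y = 3698.30
Solving: x ≈ -20.497, y ≈ -26.405 km (keep extra digits for the depth step; rounded: -20.5, -26.4).
Then from the TPNV sphere: z² = 61.50² − (x − 31.9)² − (y + 20.2)² with x = -20.497, y = -26.405, so z ≈ 31.596 ≈ 31.6 km.
Check against HUMO (with the unrounded solution): distance 71.47 ≈ 71.47 km. ✓

31.6 km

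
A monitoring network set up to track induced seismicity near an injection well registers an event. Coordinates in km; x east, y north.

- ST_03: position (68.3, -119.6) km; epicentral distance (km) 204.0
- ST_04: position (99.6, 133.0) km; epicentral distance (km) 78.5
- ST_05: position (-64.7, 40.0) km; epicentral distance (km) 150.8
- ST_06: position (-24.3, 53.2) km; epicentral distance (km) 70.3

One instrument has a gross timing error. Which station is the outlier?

ST_05

Solve using three stations at a time. Using ST_03, ST_04, ST_06 (subtract circle equations pairwise → linear system) gives (x, y) ≈ (39.6, 82.4).
Distances from that point to each station vs reported:
  ST_03: calculated 204.0 vs reported 204.0 → residual 0.0 km
  ST_04: calculated 78.5 vs reported 78.5 → residual 0.0 km
  ST_05: calculated 112.6 vs reported 150.8 → residual 38.2 km
  ST_06: calculated 70.3 vs reported 70.3 → residual 0.0 km
ST_03, ST_04, ST_06 are mutually consistent (residuals ≈ 0); ST_05 is off by 38.2 km.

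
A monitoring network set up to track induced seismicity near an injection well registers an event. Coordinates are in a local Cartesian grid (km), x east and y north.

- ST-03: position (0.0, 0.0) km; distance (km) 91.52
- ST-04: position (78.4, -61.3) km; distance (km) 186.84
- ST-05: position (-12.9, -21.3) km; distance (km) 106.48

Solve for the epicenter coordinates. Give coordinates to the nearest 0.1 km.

x ≈ -42.8 km, y ≈ 80.9 km

Circle about each station: x² + y² = 91.52²; (x − 78.4)² + (y + 61.3)² = 186.84²; (x + 12.9)² + (y + 21.3)² = 106.48².
Subtracting pairs of circle equations eliminates x²+y² and gives linear equations (the radical axes):
156.8 x − 122.6 y = -16629.03
-25.8 x − 42.6 y = -2341.98
Solving the 2×2 system: x ≈ -42.8, y ≈ 80.9 km.
Check against ST-03 (with the unrounded x, y): √(x²+y²) = 91.52 ≈ 91.52 km. ✓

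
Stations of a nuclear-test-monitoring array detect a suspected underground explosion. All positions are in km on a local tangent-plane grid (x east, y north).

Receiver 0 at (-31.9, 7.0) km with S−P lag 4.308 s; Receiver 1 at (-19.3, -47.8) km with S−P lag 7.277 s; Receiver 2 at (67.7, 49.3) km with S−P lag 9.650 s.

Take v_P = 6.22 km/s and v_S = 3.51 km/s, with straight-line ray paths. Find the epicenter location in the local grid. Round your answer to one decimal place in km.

Distance from S−P lag: d = Δt · v_P v_S / (v_P − v_S) = Δt · (6.22·3.51)/(6.22−3.51) ≈ 8.0562·Δt.
So d_Receiver 0 = 34.71, d_Receiver 1 = 58.62, d_Receiver 2 = 77.74 km.
Circle about each station: (x + 31.9)² + (y − 7.0)² = 34.71²; (x + 19.3)² + (y + 47.8)² = 58.62²; (x − 67.7)² + (y − 49.3)² = 77.74².
Subtracting pairs of circle equations eliminates x²+y² and gives linear equations (the radical axes):
25.2 x − 109.6 y = -640.80
199.2 x + 84.6 y = 1108.45
Solving the 2×2 system: x ≈ 2.8, y ≈ 6.5 km.

x ≈ 2.8 km, y ≈ 6.5 km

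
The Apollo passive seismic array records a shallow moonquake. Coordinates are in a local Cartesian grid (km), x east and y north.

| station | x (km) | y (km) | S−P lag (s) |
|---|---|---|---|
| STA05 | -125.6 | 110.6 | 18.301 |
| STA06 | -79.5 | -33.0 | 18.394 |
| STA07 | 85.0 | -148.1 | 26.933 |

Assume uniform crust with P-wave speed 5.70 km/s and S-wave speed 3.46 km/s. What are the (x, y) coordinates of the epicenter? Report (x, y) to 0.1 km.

Distance from S−P lag: d = Δt · v_P v_S / (v_P − v_S) = Δt · (5.70·3.46)/(5.70−3.46) ≈ 8.8045·Δt.
So d_STA05 = 161.13, d_STA06 = 161.95, d_STA07 = 237.13 km.
Circle about each station: (x + 125.6)² + (y − 110.6)² = 161.13²; (x + 79.5)² + (y + 33.0)² = 161.95²; (x − 85.0)² + (y + 148.1)² = 237.13².
Subtracting pairs of circle equations eliminates x²+y² and gives linear equations (the radical axes):
92.2 x − 287.2 y = -20863.40
421.2 x − 517.4 y = -29116.87
Solving the 2×2 system: x ≈ 33.2, y ≈ 83.3 km.
Check against STA05 (with the unrounded x, y): √((x + 125.6)²+(y − 110.6)²) = 161.13 ≈ 161.13 km. ✓

(33.2, 83.3)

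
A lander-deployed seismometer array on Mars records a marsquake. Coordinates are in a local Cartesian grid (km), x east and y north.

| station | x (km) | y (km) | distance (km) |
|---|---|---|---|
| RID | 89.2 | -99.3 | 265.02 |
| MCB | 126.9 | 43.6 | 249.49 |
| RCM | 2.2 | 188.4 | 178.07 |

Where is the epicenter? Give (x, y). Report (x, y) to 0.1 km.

x ≈ -122.0 km, y ≈ 60.8 km

Circle about each station: (x − 89.2)² + (y + 99.3)² = 265.02²; (x − 126.9)² + (y − 43.6)² = 249.49²; (x − 2.2)² + (y − 188.4)² = 178.07².
Subtracting pairs of circle equations eliminates x²+y² and gives linear equations (the radical axes):
75.4 x + 285.8 y = 8177.78
-174.0 x + 575.4 y = 56208.95
Solving the 2×2 system: x ≈ -122.0, y ≈ 60.8 km.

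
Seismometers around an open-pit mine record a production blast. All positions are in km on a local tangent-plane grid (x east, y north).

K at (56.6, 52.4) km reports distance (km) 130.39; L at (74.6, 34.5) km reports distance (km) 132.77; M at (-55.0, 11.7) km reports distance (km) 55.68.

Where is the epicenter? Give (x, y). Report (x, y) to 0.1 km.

-35.1 km east, -40.3 km north

Circle about each station: (x − 56.6)² + (y − 52.4)² = 130.39²; (x − 74.6)² + (y − 34.5)² = 132.77²; (x + 55.0)² + (y − 11.7)² = 55.68².
Subtracting the K equation from the L and M equations removes the quadratic terms:
36.0 x − 35.8 y = 179.77
-223.2 x − 81.4 y = 11113.86
Solving the 2×2 system: x ≈ -35.1, y ≈ -40.3 km.
Check against K (with the unrounded x, y): √((x − 56.6)²+(y − 52.4)²) = 130.39 ≈ 130.39 km. ✓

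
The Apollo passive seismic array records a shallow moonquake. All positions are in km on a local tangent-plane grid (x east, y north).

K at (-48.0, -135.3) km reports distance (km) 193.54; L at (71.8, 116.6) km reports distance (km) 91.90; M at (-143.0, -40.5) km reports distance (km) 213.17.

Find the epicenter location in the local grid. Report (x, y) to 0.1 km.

Circle about each station: (x + 48.0)² + (y + 135.3)² = 193.54²; (x − 71.8)² + (y − 116.6)² = 91.90²; (x + 143.0)² + (y + 40.5)² = 213.17².
Subtracting pairs of circle equations eliminates x²+y² and gives linear equations (the radical axes):
239.6 x + 503.8 y = 27152.83
-190.0 x + 189.6 y = -6504.56
Solving the 2×2 system: x ≈ 59.7, y ≈ 25.5 km.
Check against K (with the unrounded x, y): √((x + 48.0)²+(y + 135.3)²) = 193.54 ≈ 193.54 km. ✓

59.7 km east, 25.5 km north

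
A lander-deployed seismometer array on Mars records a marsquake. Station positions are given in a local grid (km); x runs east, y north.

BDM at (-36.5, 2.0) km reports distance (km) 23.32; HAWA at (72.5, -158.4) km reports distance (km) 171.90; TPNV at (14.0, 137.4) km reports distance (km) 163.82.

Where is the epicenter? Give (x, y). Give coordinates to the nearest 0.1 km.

Circle about each station: (x + 36.5)² + (y − 2.0)² = 23.32²; (x − 72.5)² + (y + 158.4)² = 171.90²; (x − 14.0)² + (y − 137.4)² = 163.82².
Subtracting the BDM equation from the HAWA and TPNV equations removes the quadratic terms:
218.0 x − 320.8 y = 4.77
101.0 x + 270.8 y = -8554.66
Solving the 2×2 system: x ≈ -30.0, y ≈ -20.4 km.

x ≈ -30.0 km, y ≈ -20.4 km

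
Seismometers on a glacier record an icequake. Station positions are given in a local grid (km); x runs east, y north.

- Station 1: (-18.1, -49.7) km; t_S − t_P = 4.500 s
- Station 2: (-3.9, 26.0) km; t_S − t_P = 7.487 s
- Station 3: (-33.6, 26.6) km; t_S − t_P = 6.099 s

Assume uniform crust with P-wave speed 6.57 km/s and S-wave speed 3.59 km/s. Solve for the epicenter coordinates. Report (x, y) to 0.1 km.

x ≈ -39.6 km, y ≈ -21.3 km

Distance from S−P lag: d = Δt · v_P v_S / (v_P − v_S) = Δt · (6.57·3.59)/(6.57−3.59) ≈ 7.9149·Δt.
So d_Station 1 = 35.62, d_Station 2 = 59.26, d_Station 3 = 48.27 km.
Circle about each station: (x + 18.1)² + (y + 49.7)² = 35.62²; (x + 3.9)² + (y − 26.0)² = 59.26²; (x + 33.6)² + (y − 26.6)² = 48.27².
Subtracting the Station 1 equation from the Station 2 and Station 3 equations removes the quadratic terms:
28.4 x + 151.4 y = -4349.45
-31.0 x + 152.6 y = -2022.39
Solving the 2×2 system: x ≈ -39.6, y ≈ -21.3 km.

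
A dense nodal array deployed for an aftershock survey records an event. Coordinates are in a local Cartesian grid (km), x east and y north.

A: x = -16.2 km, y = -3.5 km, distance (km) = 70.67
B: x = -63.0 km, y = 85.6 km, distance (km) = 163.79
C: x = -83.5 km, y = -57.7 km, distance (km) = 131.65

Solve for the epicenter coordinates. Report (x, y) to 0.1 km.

Circle about each station: (x + 16.2)² + (y + 3.5)² = 70.67²; (x + 63.0)² + (y − 85.6)² = 163.79²; (x + 83.5)² + (y + 57.7)² = 131.65².
Subtracting the A equation from the B and C equations removes the quadratic terms:
-93.6 x + 178.2 y = -10811.25
-134.6 x − 108.4 y = -2310.62
Solving the 2×2 system: x ≈ 46.4, y ≈ -36.3 km.

46.4 km east, -36.3 km north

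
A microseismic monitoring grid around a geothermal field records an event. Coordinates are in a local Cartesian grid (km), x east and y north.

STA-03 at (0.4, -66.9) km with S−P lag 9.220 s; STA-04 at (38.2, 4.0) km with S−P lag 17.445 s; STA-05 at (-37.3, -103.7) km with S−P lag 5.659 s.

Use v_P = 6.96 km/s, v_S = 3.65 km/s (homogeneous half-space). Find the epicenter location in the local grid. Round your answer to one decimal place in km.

x ≈ -69.9 km, y ≈ -75.0 km

Distance from S−P lag: d = Δt · v_P v_S / (v_P − v_S) = Δt · (6.96·3.65)/(6.96−3.65) ≈ 7.6749·Δt.
So d_STA-03 = 70.76, d_STA-04 = 133.89, d_STA-05 = 43.43 km.
Circle about each station: (x − 0.4)² + (y + 66.9)² = 70.76²; (x − 38.2)² + (y − 4.0)² = 133.89²; (x + 37.3)² + (y + 103.7)² = 43.43².
Subtracting the STA-03 equation from the STA-04 and STA-05 equations removes the quadratic terms:
75.6 x + 141.8 y = -15920.08
-75.4 x − 73.6 y = 10790.02
Solving the 2×2 system: x ≈ -69.9, y ≈ -75.0 km.
Check against STA-03 (with the unrounded x, y): √((x − 0.4)²+(y + 66.9)²) = 70.75 ≈ 70.76 km. ✓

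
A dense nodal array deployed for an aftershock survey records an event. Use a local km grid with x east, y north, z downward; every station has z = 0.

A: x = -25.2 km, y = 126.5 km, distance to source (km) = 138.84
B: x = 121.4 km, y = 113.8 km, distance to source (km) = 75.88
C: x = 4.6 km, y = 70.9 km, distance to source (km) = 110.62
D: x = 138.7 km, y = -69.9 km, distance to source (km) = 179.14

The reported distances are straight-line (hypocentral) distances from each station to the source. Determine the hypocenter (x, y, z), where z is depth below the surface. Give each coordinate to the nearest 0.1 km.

x ≈ 91.6 km, y ≈ 90.0 km, depth ≈ 65.6 km

Each station gives a sphere (x−x_i)² + (y−y_i)² + z² = d_i² (stations at z=0).
Subtracting the A sphere from B and C: z² cancels, leaving linear equations in x and y:
293.2 x − 25.4 y = 24569.88
59.6 x − 111.2 y = -4549.56
Solving: x ≈ 91.596, y ≈ 90.006 km (keep extra digits for the depth step; rounded: 91.6, 90.0).
Then from the A sphere: z² = 138.84² − (x + 25.2)² − (y − 126.5)² with x = 91.596, y = 90.006, so z ≈ 65.601 ≈ 65.6 km.
Check against D (with the unrounded solution): distance 179.14 ≈ 179.14 km. ✓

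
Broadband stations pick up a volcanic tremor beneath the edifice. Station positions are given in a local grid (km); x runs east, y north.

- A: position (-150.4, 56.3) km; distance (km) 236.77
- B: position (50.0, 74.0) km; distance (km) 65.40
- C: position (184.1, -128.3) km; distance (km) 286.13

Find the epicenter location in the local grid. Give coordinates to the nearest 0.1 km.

Circle about each station: (x + 150.4)² + (y − 56.3)² = 236.77²; (x − 50.0)² + (y − 74.0)² = 65.40²; (x − 184.1)² + (y + 128.3)² = 286.13².
Subtracting the A equation from the B and C equations removes the quadratic terms:
400.8 x + 35.4 y = 33969.02
669.0 x − 369.2 y = -1246.49
Solving the 2×2 system: x ≈ 72.8, y ≈ 135.3 km.
Check against A (with the unrounded x, y): √((x + 150.4)²+(y − 56.3)²) = 236.77 ≈ 236.77 km. ✓

72.8 km east, 135.3 km north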